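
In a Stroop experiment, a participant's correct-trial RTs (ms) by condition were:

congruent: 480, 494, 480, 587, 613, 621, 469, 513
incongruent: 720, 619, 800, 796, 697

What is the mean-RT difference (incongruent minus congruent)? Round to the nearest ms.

194 ms

M(congruent) = 4257/8 = 532.125
M(incongruent) = 3632/5 = 726.400
Difference = 726.400 − 532.125 = 194.275 ms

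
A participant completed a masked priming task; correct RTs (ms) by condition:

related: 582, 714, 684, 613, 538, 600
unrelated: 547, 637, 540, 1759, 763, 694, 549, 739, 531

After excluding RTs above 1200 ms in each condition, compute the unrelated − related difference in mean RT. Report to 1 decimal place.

3.2 ms

unrelated: exclude 1759
M(related) = 3731/6 = 621.833
M(unrelated) = 5000/8 = 625.000
Difference = 625.000 − 621.833 = 3.167 ms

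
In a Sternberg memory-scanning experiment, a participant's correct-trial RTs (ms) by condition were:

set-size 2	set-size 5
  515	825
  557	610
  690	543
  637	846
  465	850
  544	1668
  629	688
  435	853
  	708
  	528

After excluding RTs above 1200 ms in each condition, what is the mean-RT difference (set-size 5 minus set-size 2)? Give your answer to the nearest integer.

158 ms

set-size 5: exclude 1668
M(set-size 2) = 4472/8 = 559.000
M(set-size 5) = 6451/9 = 716.778
Difference = 716.778 − 559.000 = 157.778 ms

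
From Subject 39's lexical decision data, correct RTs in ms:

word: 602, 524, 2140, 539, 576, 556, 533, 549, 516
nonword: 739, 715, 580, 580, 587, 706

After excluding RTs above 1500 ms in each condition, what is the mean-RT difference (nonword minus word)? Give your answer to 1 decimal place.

word: exclude 2140
M(word) = 4395/8 = 549.375
M(nonword) = 3907/6 = 651.167
Difference = 651.167 − 549.375 = 101.792 ms

101.8 ms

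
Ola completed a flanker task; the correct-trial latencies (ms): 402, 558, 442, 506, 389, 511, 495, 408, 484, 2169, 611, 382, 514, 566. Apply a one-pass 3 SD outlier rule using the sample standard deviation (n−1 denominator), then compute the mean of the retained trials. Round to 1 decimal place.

n = 14, ΣRT = 8437, M = 602.643
Σ(x−M)² = 2706415.21; s = √(2706415.21/13) = 456.274
Cutoffs: 602.643 ± 3·456.274 → [-766.2, 1971.5]
Outside: 2169 → excluded.
Retained (n=13): Σ = 6268, mean = 6268/13 = 482.154

482.2 ms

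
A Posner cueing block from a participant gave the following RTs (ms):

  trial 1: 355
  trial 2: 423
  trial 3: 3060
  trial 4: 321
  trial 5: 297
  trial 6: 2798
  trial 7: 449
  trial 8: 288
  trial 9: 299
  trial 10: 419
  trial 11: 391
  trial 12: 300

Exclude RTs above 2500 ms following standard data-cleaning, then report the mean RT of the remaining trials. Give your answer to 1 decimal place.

Excluded: 2798, 3060
Retained (n=10): Σ = 3542
Mean = 3542/10 = 354.2000

354.2 ms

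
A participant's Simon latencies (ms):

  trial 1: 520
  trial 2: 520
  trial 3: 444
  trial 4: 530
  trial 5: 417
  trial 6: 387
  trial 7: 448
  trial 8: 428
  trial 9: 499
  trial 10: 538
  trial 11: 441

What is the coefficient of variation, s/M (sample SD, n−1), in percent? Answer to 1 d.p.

11.2%

n = 11, Σ = 5172, M = 470.1818
Σ(x−M)² = 27527.636; s = √(27527.636/10) = 52.4668
CV = 52.4668 / 470.1818 = 0.11159 = 11.159%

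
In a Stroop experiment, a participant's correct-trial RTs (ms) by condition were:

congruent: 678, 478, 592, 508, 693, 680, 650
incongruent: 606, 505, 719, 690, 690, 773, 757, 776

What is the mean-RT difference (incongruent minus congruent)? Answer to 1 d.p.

78.2 ms

M(congruent) = 4279/7 = 611.286
M(incongruent) = 5516/8 = 689.500
Difference = 689.500 − 611.286 = 78.214 ms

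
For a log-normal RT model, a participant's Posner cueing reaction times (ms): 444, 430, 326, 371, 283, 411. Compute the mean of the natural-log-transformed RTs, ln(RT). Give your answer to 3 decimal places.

ln(RT): 6.0958, 6.0638, 5.7869, 5.9162, 5.6454, 6.0186
Σ ln(RT) = 35.5267
Mean = 35.5267/6 = 5.92112

5.921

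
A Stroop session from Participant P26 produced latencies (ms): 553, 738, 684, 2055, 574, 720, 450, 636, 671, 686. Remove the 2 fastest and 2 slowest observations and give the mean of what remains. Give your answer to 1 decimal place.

661.8 ms

Sorted: 450, 553, 574, 636, 671, 684, 686, 720, 738, 2055
Drop lowest 2 (450, 553) and highest 2 (738, 2055)
Remaining (n=6): Σ = 3971, mean = 3971/6 = 661.833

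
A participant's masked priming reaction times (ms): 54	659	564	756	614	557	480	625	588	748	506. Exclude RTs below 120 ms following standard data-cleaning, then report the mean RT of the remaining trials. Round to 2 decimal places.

609.70 ms

Excluded: 54
Retained (n=10): Σ = 6097
Mean = 6097/10 = 609.7000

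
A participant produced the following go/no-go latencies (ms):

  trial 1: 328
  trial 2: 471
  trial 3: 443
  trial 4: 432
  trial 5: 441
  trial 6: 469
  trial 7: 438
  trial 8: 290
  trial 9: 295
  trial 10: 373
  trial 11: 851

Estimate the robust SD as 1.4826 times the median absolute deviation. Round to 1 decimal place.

48.9 ms

Sorted: 290, 295, 328, 373, 432, 438, 441, 443, 469, 471, 851 → median = 438
|x − 438| sorted: 0, 3, 5, 6, 31, 33, 65, 110, 143, 148, 413 → MAD = 33
Robust SD ≈ 1.4826 × 33 = 48.926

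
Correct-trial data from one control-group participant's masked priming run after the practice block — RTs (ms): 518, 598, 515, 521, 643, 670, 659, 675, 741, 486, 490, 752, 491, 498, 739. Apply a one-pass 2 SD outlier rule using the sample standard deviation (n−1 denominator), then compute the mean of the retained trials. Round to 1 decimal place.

n = 15, ΣRT = 8996, M = 599.733
Σ(x−M)² = 145734.93; s = √(145734.93/14) = 102.028
Cutoffs: 599.733 ± 2·102.028 → [395.7, 803.8]
No RTs fall outside the cutoffs; all 15 retained. Mean = 8996/15 = 599.733

599.7 ms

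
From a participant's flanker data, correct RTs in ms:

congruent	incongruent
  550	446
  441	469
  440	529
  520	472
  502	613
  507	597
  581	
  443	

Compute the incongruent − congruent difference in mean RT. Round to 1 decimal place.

M(congruent) = 3984/8 = 498.000
M(incongruent) = 3126/6 = 521.000
Difference = 521.000 − 498.000 = 23.000 ms

23.0 ms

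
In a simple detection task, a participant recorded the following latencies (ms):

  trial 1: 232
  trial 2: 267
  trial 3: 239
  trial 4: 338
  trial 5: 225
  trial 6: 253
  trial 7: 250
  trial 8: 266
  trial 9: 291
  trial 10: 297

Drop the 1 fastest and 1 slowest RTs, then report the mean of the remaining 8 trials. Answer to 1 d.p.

Sorted: 225, 232, 239, 250, 253, 266, 267, 291, 297, 338
Drop lowest 1 (225) and highest 1 (338)
Remaining (n=8): Σ = 2095, mean = 2095/8 = 261.875

261.9 ms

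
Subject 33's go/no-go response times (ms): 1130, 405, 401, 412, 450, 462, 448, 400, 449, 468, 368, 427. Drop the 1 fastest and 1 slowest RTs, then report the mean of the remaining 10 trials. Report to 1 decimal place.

432.2 ms

Sorted: 368, 400, 401, 405, 412, 427, 448, 449, 450, 462, 468, 1130
Drop lowest 1 (368) and highest 1 (1130)
Remaining (n=10): Σ = 4322, mean = 4322/10 = 432.200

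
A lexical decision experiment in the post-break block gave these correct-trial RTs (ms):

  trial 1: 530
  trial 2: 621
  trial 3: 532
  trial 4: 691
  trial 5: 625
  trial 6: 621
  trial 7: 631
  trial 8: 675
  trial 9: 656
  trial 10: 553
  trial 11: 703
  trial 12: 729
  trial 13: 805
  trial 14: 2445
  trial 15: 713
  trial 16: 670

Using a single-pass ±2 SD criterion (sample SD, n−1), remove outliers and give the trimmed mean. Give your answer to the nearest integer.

n = 16, ΣRT = 12200, M = 762.500
Σ(x−M)² = 3099712.00; s = √(3099712.00/15) = 454.585
Cutoffs: 762.500 ± 2·454.585 → [-146.7, 1671.7]
Outside: 2445 → excluded.
Retained (n=15): Σ = 9755, mean = 9755/15 = 650.333

650 ms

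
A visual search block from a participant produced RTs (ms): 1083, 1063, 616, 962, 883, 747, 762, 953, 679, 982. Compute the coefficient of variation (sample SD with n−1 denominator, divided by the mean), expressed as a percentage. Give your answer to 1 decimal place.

n = 10, Σ = 8730, M = 873.0000
Σ(x−M)² = 238384.000; s = √(238384.000/9) = 162.7486
CV = 162.7486 / 873.0000 = 0.18642 = 18.642%

18.6%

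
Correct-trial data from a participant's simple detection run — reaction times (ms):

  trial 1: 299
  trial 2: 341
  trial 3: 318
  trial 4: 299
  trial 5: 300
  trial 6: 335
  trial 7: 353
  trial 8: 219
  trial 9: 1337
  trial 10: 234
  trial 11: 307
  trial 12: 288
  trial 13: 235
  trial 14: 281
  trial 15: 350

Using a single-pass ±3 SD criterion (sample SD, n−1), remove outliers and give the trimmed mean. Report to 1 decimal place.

n = 15, ΣRT = 5496, M = 366.400
Σ(x−M)² = 1033471.60; s = √(1033471.60/14) = 271.697
Cutoffs: 366.400 ± 3·271.697 → [-448.7, 1181.5]
Outside: 1337 → excluded.
Retained (n=14): Σ = 4159, mean = 4159/14 = 297.071

297.1 ms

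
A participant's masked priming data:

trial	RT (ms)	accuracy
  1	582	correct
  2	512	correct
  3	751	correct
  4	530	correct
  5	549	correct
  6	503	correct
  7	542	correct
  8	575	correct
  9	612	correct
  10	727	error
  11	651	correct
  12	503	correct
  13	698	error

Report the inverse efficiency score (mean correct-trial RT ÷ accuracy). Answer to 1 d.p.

677.9 ms

Correct trials (n=11): 582, 512, 751, 530, 549, 503, 542, 575, 612, 651, 503
Mean correct RT = 6310/11 = 573.6364 ms
Proportion correct = 11/13
IES = 573.6364 / (11/13) = 677.934 ms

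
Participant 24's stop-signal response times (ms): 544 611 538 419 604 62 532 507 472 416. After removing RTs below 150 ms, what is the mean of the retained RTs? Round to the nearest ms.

516 ms

Excluded: 62
Retained (n=9): Σ = 4643
Mean = 4643/9 = 515.8889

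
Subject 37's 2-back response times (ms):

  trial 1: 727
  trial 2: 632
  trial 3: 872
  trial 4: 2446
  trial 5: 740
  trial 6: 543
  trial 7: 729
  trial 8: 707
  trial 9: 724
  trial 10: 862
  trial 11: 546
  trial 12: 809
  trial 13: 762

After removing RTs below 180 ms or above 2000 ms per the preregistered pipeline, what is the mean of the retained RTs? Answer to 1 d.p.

721.1 ms

Excluded: 2446
Retained (n=12): Σ = 8653
Mean = 8653/12 = 721.0833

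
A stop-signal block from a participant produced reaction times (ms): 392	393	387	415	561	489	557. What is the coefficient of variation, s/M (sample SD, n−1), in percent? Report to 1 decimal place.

17.2%

n = 7, Σ = 3194, M = 456.2857
Σ(x−M)² = 36821.429; s = √(36821.429/6) = 78.3384
CV = 78.3384 / 456.2857 = 0.17169 = 17.169%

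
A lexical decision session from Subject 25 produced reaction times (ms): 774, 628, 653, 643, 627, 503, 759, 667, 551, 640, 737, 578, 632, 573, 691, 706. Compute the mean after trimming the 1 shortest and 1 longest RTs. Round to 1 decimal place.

648.9 ms

Sorted: 503, 551, 573, 578, 627, 628, 632, 640, 643, 653, 667, 691, 706, 737, 759, 774
Drop lowest 1 (503) and highest 1 (774)
Remaining (n=14): Σ = 9085, mean = 9085/14 = 648.929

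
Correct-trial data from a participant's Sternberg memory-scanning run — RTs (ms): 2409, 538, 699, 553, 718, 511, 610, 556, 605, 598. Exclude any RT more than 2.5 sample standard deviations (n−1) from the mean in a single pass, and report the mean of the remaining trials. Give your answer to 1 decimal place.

n = 10, ΣRT = 7797, M = 779.700
Σ(x−M)² = 2989324.10; s = √(2989324.10/9) = 576.322
Cutoffs: 779.700 ± 2.5·576.322 → [-661.1, 2220.5]
Outside: 2409 → excluded.
Retained (n=9): Σ = 5388, mean = 5388/9 = 598.667

598.7 ms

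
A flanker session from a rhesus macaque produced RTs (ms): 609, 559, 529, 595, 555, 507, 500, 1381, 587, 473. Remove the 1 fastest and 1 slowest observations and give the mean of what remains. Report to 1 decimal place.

555.1 ms

Sorted: 473, 500, 507, 529, 555, 559, 587, 595, 609, 1381
Drop lowest 1 (473) and highest 1 (1381)
Remaining (n=8): Σ = 4441, mean = 4441/8 = 555.125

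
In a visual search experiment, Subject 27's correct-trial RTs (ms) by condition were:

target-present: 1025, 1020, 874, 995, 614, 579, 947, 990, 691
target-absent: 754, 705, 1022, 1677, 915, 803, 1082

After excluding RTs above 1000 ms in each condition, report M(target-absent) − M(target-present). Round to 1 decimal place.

target-present: exclude 1025, 1020
target-absent: exclude 1022, 1677, 1082
M(target-present) = 5690/7 = 812.857
M(target-absent) = 3177/4 = 794.250
Difference = 794.250 − 812.857 = -18.607 ms

-18.6 ms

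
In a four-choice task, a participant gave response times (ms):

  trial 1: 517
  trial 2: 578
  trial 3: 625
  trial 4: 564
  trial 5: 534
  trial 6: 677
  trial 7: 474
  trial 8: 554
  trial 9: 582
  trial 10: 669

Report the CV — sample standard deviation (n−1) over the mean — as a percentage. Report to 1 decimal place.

11.2%

n = 10, Σ = 5774, M = 577.4000
Σ(x−M)² = 37548.400; s = √(37548.400/9) = 64.5914
CV = 64.5914 / 577.4000 = 0.11187 = 11.187%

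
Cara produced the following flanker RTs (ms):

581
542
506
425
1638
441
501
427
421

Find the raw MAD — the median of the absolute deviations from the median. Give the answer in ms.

Sorted: 421, 425, 427, 441, 501, 506, 542, 581, 1638 → median = 501
|x − 501|: 80, 41, 5, 76, 1137, 60, 0, 74, 80
Sorted deviations: 0, 5, 41, 60, 74, 76, 80, 80, 1137 → MAD = 74

74 ms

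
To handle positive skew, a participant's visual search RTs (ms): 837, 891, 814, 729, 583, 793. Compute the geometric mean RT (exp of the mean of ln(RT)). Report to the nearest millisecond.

768 ms

ln(RT): 6.7298, 6.7923, 6.7020, 6.5917, 6.3682, 6.6758
Mean ln(RT) = 39.8598/6 = 6.64330
Geometric mean = exp(6.64330) = 767.63 ms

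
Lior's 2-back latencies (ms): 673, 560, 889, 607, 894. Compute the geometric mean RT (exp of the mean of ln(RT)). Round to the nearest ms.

ln(RT): 6.5117, 6.3279, 6.7901, 6.4085, 6.7957
Mean ln(RT) = 32.8340/5 = 6.56680
Geometric mean = exp(6.56680) = 711.09 ms

711 ms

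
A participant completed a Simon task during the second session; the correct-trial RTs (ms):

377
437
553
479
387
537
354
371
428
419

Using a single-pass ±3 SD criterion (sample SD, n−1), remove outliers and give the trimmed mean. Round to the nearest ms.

434 ms

n = 10, ΣRT = 4342, M = 434.200
Σ(x−M)² = 42891.60; s = √(42891.60/9) = 69.034
Cutoffs: 434.200 ± 3·69.034 → [227.1, 641.3]
No RTs fall outside the cutoffs; all 10 retained. Mean = 4342/10 = 434.200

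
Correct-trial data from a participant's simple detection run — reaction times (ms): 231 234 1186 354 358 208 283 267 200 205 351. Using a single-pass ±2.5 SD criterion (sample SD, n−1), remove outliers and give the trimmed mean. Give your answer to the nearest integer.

n = 11, ΣRT = 3877, M = 352.455
Σ(x−M)² = 801594.73; s = √(801594.73/10) = 283.124
Cutoffs: 352.455 ± 2.5·283.124 → [-355.4, 1060.3]
Outside: 1186 → excluded.
Retained (n=10): Σ = 2691, mean = 2691/10 = 269.100

269 ms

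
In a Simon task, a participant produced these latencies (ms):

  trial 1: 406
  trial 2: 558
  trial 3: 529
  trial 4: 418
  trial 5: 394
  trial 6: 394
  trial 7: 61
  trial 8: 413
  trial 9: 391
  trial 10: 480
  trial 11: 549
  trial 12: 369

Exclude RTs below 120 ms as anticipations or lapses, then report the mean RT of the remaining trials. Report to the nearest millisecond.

446 ms

Excluded: 61
Retained (n=11): Σ = 4901
Mean = 4901/11 = 445.5455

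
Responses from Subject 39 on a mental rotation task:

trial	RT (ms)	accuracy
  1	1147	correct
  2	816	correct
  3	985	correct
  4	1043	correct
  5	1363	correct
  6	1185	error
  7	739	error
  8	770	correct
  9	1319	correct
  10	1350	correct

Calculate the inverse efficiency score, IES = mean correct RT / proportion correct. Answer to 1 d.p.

1373.9 ms

Correct trials (n=8): 1147, 816, 985, 1043, 1363, 770, 1319, 1350
Mean correct RT = 8793/8 = 1099.1250 ms
Proportion correct = 8/10
IES = 1099.1250 / (8/10) = 1373.906 ms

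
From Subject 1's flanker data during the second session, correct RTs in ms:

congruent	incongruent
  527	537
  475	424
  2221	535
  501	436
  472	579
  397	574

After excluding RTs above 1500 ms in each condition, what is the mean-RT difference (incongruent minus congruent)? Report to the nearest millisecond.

congruent: exclude 2221
M(congruent) = 2372/5 = 474.400
M(incongruent) = 3085/6 = 514.167
Difference = 514.167 − 474.400 = 39.767 ms

40 ms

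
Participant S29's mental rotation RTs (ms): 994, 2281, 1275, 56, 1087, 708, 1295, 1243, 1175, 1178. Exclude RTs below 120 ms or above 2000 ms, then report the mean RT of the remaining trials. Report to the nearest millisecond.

1119 ms

Excluded: 56, 2281
Retained (n=8): Σ = 8955
Mean = 8955/8 = 1119.3750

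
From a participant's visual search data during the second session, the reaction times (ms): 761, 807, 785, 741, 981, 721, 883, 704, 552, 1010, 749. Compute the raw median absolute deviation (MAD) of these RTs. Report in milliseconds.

46 ms

Sorted: 552, 704, 721, 741, 749, 761, 785, 807, 883, 981, 1010 → median = 761
|x − 761|: 0, 46, 24, 20, 220, 40, 122, 57, 209, 249, 12
Sorted deviations: 0, 12, 20, 24, 40, 46, 57, 122, 209, 220, 249 → MAD = 46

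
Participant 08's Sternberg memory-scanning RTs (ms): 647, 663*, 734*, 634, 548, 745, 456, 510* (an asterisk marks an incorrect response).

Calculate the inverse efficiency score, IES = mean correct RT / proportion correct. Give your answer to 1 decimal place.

Correct trials (n=5): 647, 634, 548, 745, 456
Mean correct RT = 3030/5 = 606.0000 ms
Proportion correct = 5/8
IES = 606.0000 / (5/8) = 969.600 ms

969.6 ms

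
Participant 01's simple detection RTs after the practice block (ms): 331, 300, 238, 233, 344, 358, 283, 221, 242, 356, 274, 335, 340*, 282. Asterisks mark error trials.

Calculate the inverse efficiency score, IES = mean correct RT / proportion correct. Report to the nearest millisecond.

Correct trials (n=13): 331, 300, 238, 233, 344, 358, 283, 221, 242, 356, 274, 335, 282
Mean correct RT = 3797/13 = 292.0769 ms
Proportion correct = 13/14
IES = 292.0769 / (13/14) = 314.544 ms

315 ms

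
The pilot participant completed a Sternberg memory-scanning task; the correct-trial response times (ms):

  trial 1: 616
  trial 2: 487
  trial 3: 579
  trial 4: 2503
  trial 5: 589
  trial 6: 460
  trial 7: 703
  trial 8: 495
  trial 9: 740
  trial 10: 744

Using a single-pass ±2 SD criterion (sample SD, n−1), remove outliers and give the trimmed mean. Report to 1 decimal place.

601.4 ms

n = 10, ΣRT = 7916, M = 791.600
Σ(x−M)² = 3349460.40; s = √(3349460.40/9) = 610.051
Cutoffs: 791.600 ± 2·610.051 → [-428.5, 2011.7]
Outside: 2503 → excluded.
Retained (n=9): Σ = 5413, mean = 5413/9 = 601.444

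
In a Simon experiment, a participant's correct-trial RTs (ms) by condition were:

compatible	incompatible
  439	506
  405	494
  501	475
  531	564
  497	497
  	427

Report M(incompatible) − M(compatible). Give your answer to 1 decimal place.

M(compatible) = 2373/5 = 474.600
M(incompatible) = 2963/6 = 493.833
Difference = 493.833 − 474.600 = 19.233 ms

19.2 ms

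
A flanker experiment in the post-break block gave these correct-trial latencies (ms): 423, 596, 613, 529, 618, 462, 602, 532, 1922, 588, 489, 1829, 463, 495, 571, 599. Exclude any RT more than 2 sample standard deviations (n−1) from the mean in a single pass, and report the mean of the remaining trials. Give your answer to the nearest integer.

541 ms

n = 16, ΣRT = 11331, M = 708.188
Σ(x−M)² = 3174504.44; s = √(3174504.44/15) = 460.037
Cutoffs: 708.188 ± 2·460.037 → [-211.9, 1628.3]
Outside: 1829, 1922 → excluded.
Retained (n=14): Σ = 7580, mean = 7580/14 = 541.429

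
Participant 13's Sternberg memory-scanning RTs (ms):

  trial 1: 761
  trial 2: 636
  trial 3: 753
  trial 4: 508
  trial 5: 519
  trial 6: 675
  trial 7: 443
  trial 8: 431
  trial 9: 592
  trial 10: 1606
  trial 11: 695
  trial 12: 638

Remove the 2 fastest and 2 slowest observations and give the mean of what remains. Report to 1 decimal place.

627.0 ms

Sorted: 431, 443, 508, 519, 592, 636, 638, 675, 695, 753, 761, 1606
Drop lowest 2 (431, 443) and highest 2 (761, 1606)
Remaining (n=8): Σ = 5016, mean = 5016/8 = 627.000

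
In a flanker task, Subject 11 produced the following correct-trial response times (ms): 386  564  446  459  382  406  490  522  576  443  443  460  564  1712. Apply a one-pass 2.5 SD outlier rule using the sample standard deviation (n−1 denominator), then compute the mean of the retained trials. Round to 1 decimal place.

n = 14, ΣRT = 7853, M = 560.929
Σ(x−M)² = 1479974.93; s = √(1479974.93/13) = 337.408
Cutoffs: 560.929 ± 2.5·337.408 → [-282.6, 1404.4]
Outside: 1712 → excluded.
Retained (n=13): Σ = 6141, mean = 6141/13 = 472.385

472.4 ms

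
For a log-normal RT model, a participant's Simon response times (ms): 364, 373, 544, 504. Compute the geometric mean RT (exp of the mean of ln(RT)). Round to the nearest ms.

439 ms

ln(RT): 5.8972, 5.9216, 6.2989, 6.2226
Mean ln(RT) = 24.3403/4 = 6.08506
Geometric mean = exp(6.08506) = 439.25 ms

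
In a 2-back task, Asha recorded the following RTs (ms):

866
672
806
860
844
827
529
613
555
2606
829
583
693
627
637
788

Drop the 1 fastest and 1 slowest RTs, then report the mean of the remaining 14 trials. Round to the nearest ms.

729 ms

Sorted: 529, 555, 583, 613, 627, 637, 672, 693, 788, 806, 827, 829, 844, 860, 866, 2606
Drop lowest 1 (529) and highest 1 (2606)
Remaining (n=14): Σ = 10200, mean = 10200/14 = 728.571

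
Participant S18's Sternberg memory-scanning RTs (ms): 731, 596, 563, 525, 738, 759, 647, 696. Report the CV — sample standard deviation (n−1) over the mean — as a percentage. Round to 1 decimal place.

13.4%

n = 8, Σ = 5255, M = 656.8750
Σ(x−M)² = 54042.875; s = √(54042.875/7) = 87.8659
CV = 87.8659 / 656.8750 = 0.13376 = 13.376%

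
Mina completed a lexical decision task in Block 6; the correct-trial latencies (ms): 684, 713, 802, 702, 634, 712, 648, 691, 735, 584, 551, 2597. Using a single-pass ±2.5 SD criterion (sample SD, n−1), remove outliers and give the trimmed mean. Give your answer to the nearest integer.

678 ms

n = 12, ΣRT = 10053, M = 837.750
Σ(x−M)² = 3425908.25; s = √(3425908.25/11) = 558.074
Cutoffs: 837.750 ± 2.5·558.074 → [-557.4, 2232.9]
Outside: 2597 → excluded.
Retained (n=11): Σ = 7456, mean = 7456/11 = 677.818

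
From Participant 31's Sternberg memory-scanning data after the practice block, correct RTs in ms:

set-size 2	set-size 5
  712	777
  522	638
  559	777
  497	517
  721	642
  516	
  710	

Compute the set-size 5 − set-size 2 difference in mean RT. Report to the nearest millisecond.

M(set-size 2) = 4237/7 = 605.286
M(set-size 5) = 3351/5 = 670.200
Difference = 670.200 − 605.286 = 64.914 ms

65 ms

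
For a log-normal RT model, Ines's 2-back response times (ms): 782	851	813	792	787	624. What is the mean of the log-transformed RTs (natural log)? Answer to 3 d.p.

ln(RT): 6.6619, 6.7464, 6.7007, 6.6746, 6.6682, 6.4362
Σ ln(RT) = 39.8879
Mean = 39.8879/6 = 6.64799

6.648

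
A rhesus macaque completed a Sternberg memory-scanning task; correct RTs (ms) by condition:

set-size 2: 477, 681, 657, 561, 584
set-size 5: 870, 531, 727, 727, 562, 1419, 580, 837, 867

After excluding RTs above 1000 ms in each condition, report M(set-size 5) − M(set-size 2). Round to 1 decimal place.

set-size 5: exclude 1419
M(set-size 2) = 2960/5 = 592.000
M(set-size 5) = 5701/8 = 712.625
Difference = 712.625 − 592.000 = 120.625 ms

120.6 ms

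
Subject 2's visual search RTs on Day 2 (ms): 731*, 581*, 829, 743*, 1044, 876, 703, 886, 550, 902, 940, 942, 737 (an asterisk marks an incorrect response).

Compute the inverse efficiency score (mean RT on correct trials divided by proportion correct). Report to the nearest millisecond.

1093 ms

Correct trials (n=10): 829, 1044, 876, 703, 886, 550, 902, 940, 942, 737
Mean correct RT = 8409/10 = 840.9000 ms
Proportion correct = 10/13
IES = 840.9000 / (10/13) = 1093.170 ms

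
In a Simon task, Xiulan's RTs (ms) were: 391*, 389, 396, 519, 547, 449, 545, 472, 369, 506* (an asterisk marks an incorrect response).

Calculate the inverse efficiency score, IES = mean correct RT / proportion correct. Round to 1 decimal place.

Correct trials (n=8): 389, 396, 519, 547, 449, 545, 472, 369
Mean correct RT = 3686/8 = 460.7500 ms
Proportion correct = 8/10
IES = 460.7500 / (8/10) = 575.938 ms

575.9 ms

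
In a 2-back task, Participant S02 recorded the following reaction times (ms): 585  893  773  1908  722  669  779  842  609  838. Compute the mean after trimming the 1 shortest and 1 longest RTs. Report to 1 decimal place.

765.6 ms

Sorted: 585, 609, 669, 722, 773, 779, 838, 842, 893, 1908
Drop lowest 1 (585) and highest 1 (1908)
Remaining (n=8): Σ = 6125, mean = 6125/8 = 765.625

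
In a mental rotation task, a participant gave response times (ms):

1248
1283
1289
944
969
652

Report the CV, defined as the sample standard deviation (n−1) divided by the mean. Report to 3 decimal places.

0.240

n = 6, Σ = 6385, M = 1064.1667
Σ(x−M)² = 325610.833; s = √(325610.833/5) = 255.1905
CV = 255.1905 / 1064.1667 = 0.23980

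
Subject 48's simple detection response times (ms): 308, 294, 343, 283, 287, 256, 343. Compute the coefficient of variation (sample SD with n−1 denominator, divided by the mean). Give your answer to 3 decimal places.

0.106

n = 7, Σ = 2114, M = 302.0000
Σ(x−M)² = 6164.000; s = √(6164.000/6) = 32.0520
CV = 32.0520 / 302.0000 = 0.10613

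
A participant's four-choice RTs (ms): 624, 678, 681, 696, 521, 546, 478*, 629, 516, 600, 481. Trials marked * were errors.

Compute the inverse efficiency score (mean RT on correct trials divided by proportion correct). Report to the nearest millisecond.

Correct trials (n=10): 624, 678, 681, 696, 521, 546, 629, 516, 600, 481
Mean correct RT = 5972/10 = 597.2000 ms
Proportion correct = 10/11
IES = 597.2000 / (10/11) = 656.920 ms

657 ms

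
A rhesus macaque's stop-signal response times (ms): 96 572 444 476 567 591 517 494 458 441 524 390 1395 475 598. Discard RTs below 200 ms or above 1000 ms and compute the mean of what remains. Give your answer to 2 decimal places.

Excluded: 96, 1395
Retained (n=13): Σ = 6547
Mean = 6547/13 = 503.6154

503.62 ms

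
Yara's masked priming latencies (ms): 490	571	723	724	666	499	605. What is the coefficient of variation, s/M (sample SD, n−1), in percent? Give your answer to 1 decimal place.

16.0%

n = 7, Σ = 4278, M = 611.1429
Σ(x−M)² = 57158.857; s = √(57158.857/6) = 97.6037
CV = 97.6037 / 611.1429 = 0.15971 = 15.971%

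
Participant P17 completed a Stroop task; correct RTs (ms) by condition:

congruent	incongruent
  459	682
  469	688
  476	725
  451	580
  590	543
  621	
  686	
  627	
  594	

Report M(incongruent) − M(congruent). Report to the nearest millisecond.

91 ms

M(congruent) = 4973/9 = 552.556
M(incongruent) = 3218/5 = 643.600
Difference = 643.600 − 552.556 = 91.044 ms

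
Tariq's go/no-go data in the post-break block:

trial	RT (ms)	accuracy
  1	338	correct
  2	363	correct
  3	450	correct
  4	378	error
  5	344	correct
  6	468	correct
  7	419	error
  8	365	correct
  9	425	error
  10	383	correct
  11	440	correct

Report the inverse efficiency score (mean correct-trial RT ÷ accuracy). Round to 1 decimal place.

541.6 ms

Correct trials (n=8): 338, 363, 450, 344, 468, 365, 383, 440
Mean correct RT = 3151/8 = 393.8750 ms
Proportion correct = 8/11
IES = 393.8750 / (8/11) = 541.578 ms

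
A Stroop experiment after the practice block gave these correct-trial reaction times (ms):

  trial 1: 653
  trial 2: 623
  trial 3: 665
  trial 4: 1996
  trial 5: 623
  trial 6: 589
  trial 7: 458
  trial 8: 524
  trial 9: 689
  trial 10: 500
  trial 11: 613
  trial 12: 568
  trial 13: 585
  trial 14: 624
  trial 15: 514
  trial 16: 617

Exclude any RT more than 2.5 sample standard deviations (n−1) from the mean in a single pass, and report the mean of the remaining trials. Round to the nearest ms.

590 ms

n = 16, ΣRT = 10841, M = 677.562
Σ(x−M)² = 1914313.94; s = √(1914313.94/15) = 357.241
Cutoffs: 677.562 ± 2.5·357.241 → [-215.5, 1570.7]
Outside: 1996 → excluded.
Retained (n=15): Σ = 8845, mean = 8845/15 = 589.667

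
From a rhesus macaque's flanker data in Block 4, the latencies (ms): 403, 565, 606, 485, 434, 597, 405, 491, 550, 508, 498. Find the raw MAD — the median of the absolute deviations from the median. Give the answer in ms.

Sorted: 403, 405, 434, 485, 491, 498, 508, 550, 565, 597, 606 → median = 498
|x − 498|: 95, 67, 108, 13, 64, 99, 93, 7, 52, 10, 0
Sorted deviations: 0, 7, 10, 13, 52, 64, 67, 93, 95, 99, 108 → MAD = 64

64 ms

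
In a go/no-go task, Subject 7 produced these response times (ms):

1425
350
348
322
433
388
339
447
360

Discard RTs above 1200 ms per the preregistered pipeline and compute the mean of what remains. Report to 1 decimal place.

373.4 ms

Excluded: 1425
Retained (n=8): Σ = 2987
Mean = 2987/8 = 373.3750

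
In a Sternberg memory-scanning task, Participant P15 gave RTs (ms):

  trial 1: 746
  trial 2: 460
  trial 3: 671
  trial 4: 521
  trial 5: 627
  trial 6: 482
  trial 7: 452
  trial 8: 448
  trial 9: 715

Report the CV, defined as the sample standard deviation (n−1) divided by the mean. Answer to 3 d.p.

0.212

n = 9, Σ = 5122, M = 569.1111
Σ(x−M)² = 116496.889; s = √(116496.889/8) = 120.6736
CV = 120.6736 / 569.1111 = 0.21204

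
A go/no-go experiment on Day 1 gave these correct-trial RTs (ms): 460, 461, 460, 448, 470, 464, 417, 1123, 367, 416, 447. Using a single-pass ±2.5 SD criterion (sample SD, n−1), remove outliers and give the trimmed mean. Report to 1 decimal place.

n = 11, ΣRT = 5533, M = 503.000
Σ(x−M)² = 432094.00; s = √(432094.00/10) = 207.869
Cutoffs: 503.000 ± 2.5·207.869 → [-16.7, 1022.7]
Outside: 1123 → excluded.
Retained (n=10): Σ = 4410, mean = 4410/10 = 441.000

441.0 ms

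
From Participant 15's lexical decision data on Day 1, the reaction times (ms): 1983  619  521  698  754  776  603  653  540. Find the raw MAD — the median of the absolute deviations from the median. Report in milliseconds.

101 ms

Sorted: 521, 540, 603, 619, 653, 698, 754, 776, 1983 → median = 653
|x − 653|: 1330, 34, 132, 45, 101, 123, 50, 0, 113
Sorted deviations: 0, 34, 45, 50, 101, 113, 123, 132, 1330 → MAD = 101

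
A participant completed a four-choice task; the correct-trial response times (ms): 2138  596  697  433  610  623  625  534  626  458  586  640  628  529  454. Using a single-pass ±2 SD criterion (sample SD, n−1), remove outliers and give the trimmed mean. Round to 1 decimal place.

n = 15, ΣRT = 10177, M = 678.467
Σ(x−M)² = 2365789.73; s = √(2365789.73/14) = 411.078
Cutoffs: 678.467 ± 2·411.078 → [-143.7, 1500.6]
Outside: 2138 → excluded.
Retained (n=14): Σ = 8039, mean = 8039/14 = 574.214

574.2 ms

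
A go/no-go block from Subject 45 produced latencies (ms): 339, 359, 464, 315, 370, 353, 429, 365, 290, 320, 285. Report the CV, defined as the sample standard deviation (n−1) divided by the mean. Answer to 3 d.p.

0.155

n = 11, Σ = 3889, M = 353.5455
Σ(x−M)² = 29884.727; s = √(29884.727/10) = 54.6669
CV = 54.6669 / 353.5455 = 0.15462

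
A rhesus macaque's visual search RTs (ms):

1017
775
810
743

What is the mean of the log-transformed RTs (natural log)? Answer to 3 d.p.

ln(RT): 6.9246, 6.6529, 6.6970, 6.6107
Σ ln(RT) = 26.8852
Mean = 26.8852/4 = 6.72130

6.721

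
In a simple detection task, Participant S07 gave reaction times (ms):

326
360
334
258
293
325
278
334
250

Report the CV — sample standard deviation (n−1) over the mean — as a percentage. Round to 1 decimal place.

n = 9, Σ = 2758, M = 306.4444
Σ(x−M)² = 11636.222; s = √(11636.222/8) = 38.1383
CV = 38.1383 / 306.4444 = 0.12445 = 12.445%

12.4%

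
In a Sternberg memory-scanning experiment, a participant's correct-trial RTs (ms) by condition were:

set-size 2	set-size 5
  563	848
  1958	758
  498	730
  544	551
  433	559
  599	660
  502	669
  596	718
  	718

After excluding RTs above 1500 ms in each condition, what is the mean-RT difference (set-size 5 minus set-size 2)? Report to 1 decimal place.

156.5 ms

set-size 2: exclude 1958
M(set-size 2) = 3735/7 = 533.571
M(set-size 5) = 6211/9 = 690.111
Difference = 690.111 − 533.571 = 156.540 ms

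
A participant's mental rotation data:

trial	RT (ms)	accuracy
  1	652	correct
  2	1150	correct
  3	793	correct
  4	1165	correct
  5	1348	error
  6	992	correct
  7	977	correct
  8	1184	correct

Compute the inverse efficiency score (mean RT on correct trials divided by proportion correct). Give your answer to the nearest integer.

1129 ms

Correct trials (n=7): 652, 1150, 793, 1165, 992, 977, 1184
Mean correct RT = 6913/7 = 987.5714 ms
Proportion correct = 7/8
IES = 987.5714 / (7/8) = 1128.653 ms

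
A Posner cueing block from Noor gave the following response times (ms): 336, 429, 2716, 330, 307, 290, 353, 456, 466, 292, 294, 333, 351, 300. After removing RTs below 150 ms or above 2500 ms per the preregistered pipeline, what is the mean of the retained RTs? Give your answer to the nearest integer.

Excluded: 2716
Retained (n=13): Σ = 4537
Mean = 4537/13 = 349.0000

349 ms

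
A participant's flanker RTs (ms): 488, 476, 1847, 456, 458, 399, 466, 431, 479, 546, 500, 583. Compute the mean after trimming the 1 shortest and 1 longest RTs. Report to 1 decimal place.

Sorted: 399, 431, 456, 458, 466, 476, 479, 488, 500, 546, 583, 1847
Drop lowest 1 (399) and highest 1 (1847)
Remaining (n=10): Σ = 4883, mean = 4883/10 = 488.300

488.3 ms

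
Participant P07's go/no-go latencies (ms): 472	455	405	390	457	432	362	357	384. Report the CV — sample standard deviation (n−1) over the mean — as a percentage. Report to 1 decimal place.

n = 9, Σ = 3714, M = 412.6667
Σ(x−M)² = 14712.000; s = √(14712.000/8) = 42.8836
CV = 42.8836 / 412.6667 = 0.10392 = 10.392%

10.4%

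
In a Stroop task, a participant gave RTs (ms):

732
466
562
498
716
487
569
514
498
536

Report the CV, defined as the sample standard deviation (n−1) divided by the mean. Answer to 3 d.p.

n = 10, Σ = 5578, M = 557.8000
Σ(x−M)² = 78501.600; s = √(78501.600/9) = 93.3938
CV = 93.3938 / 557.8000 = 0.16743

0.167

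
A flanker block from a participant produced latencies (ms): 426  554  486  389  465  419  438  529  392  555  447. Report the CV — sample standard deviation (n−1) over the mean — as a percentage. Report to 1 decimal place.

13.0%

n = 11, Σ = 5100, M = 463.6364
Σ(x−M)² = 36332.545; s = √(36332.545/10) = 60.2765
CV = 60.2765 / 463.6364 = 0.13001 = 13.001%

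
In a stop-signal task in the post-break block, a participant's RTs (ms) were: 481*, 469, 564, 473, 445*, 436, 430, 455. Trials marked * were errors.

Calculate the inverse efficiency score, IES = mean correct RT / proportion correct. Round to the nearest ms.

Correct trials (n=6): 469, 564, 473, 436, 430, 455
Mean correct RT = 2827/6 = 471.1667 ms
Proportion correct = 6/8
IES = 471.1667 / (6/8) = 628.222 ms

628 ms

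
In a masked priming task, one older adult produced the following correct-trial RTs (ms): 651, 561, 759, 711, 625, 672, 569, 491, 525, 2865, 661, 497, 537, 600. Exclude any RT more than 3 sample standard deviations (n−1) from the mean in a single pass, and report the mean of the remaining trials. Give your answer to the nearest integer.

n = 14, ΣRT = 10724, M = 766.000
Σ(x−M)² = 4828740.00; s = √(4828740.00/13) = 609.460
Cutoffs: 766.000 ± 3·609.460 → [-1062.4, 2594.4]
Outside: 2865 → excluded.
Retained (n=13): Σ = 7859, mean = 7859/13 = 604.538

605 ms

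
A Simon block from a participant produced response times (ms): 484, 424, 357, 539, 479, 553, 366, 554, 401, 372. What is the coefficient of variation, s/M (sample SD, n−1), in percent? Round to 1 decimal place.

17.4%

n = 10, Σ = 4529, M = 452.9000
Σ(x−M)² = 56124.900; s = √(56124.900/9) = 78.9690
CV = 78.9690 / 452.9000 = 0.17436 = 17.436%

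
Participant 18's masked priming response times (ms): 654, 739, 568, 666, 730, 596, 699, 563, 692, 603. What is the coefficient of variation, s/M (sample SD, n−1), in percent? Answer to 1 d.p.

n = 10, Σ = 6510, M = 651.0000
Σ(x−M)² = 38166.000; s = √(38166.000/9) = 65.1204
CV = 65.1204 / 651.0000 = 0.10003 = 10.003%

10.0%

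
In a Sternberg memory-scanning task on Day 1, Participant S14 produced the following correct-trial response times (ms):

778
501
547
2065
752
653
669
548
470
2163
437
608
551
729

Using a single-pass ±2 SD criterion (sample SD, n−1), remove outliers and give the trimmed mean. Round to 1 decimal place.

603.6 ms

n = 14, ΣRT = 11471, M = 819.357
Σ(x−M)² = 4055795.21; s = √(4055795.21/13) = 558.556
Cutoffs: 819.357 ± 2·558.556 → [-297.8, 1936.5]
Outside: 2065, 2163 → excluded.
Retained (n=12): Σ = 7243, mean = 7243/12 = 603.583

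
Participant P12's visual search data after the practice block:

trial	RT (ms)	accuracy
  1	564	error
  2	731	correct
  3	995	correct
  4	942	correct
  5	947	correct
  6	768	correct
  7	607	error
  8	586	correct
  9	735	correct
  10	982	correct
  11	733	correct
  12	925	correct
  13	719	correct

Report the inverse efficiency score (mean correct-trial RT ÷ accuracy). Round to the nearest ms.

Correct trials (n=11): 731, 995, 942, 947, 768, 586, 735, 982, 733, 925, 719
Mean correct RT = 9063/11 = 823.9091 ms
Proportion correct = 11/13
IES = 823.9091 / (11/13) = 973.711 ms

974 ms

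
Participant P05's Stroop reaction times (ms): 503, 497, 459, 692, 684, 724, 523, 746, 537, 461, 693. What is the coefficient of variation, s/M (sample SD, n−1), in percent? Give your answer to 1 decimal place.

n = 11, Σ = 6519, M = 592.6364
Σ(x−M)² = 129382.545; s = √(129382.545/10) = 113.7464
CV = 113.7464 / 592.6364 = 0.19193 = 19.193%

19.2%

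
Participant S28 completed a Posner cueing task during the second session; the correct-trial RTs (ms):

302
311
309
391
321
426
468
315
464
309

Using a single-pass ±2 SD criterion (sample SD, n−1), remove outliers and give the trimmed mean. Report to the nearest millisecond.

n = 10, ΣRT = 3616, M = 361.600
Σ(x−M)² = 42284.40; s = √(42284.40/9) = 68.544
Cutoffs: 361.600 ± 2·68.544 → [224.5, 498.7]
No RTs fall outside the cutoffs; all 10 retained. Mean = 3616/10 = 361.600

362 ms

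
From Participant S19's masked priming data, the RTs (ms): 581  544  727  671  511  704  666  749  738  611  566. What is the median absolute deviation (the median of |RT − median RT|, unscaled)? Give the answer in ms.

Sorted: 511, 544, 566, 581, 611, 666, 671, 704, 727, 738, 749 → median = 666
|x − 666|: 85, 122, 61, 5, 155, 38, 0, 83, 72, 55, 100
Sorted deviations: 0, 5, 38, 55, 61, 72, 83, 85, 100, 122, 155 → MAD = 72

72 ms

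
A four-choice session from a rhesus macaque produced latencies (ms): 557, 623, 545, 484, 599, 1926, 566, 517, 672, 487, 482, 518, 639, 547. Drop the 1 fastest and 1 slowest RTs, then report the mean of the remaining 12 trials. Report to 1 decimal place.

562.8 ms

Sorted: 482, 484, 487, 517, 518, 545, 547, 557, 566, 599, 623, 639, 672, 1926
Drop lowest 1 (482) and highest 1 (1926)
Remaining (n=12): Σ = 6754, mean = 6754/12 = 562.833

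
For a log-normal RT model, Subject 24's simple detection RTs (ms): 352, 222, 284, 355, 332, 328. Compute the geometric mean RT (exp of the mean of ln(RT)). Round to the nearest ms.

ln(RT): 5.8636, 5.4027, 5.6490, 5.8721, 5.8051, 5.7930
Mean ln(RT) = 34.3855/6 = 5.73092
Geometric mean = exp(5.73092) = 308.25 ms

308 ms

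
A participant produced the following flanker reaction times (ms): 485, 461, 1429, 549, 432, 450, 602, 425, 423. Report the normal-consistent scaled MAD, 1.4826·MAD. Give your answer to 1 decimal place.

53.4 ms

Sorted: 423, 425, 432, 450, 461, 485, 549, 602, 1429 → median = 461
|x − 461| sorted: 0, 11, 24, 29, 36, 38, 88, 141, 968 → MAD = 36
Robust SD ≈ 1.4826 × 36 = 53.374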